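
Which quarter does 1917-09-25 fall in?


Month: September (month 9)
Q1: Jan-Mar, Q2: Apr-Jun, Q3: Jul-Sep, Q4: Oct-Dec

Q3


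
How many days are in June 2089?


June 2089

30 days


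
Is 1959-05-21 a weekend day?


Anchor: Jan 1, 1959. With p = 1959 - 1 = 1958: (p + p//4 - p//100 + p//400) mod 7 = (1958 + 489 - 19 + 4) mod 7 = 2432 mod 7 = 3 -> Thursday (Mon=0 ... Sun=6)
Day of year: 141; offset = 140
Weekday index = (3 + 140) mod 7 = 3 -> Thursday
Weekend days: Saturday, Sunday

No


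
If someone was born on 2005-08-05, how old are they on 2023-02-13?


Birth: 2005-08-05
Reference: 2023-02-13
Year difference: 2023 - 2005 = 18
Birthday not yet reached in 2023, subtract 1

17 years old


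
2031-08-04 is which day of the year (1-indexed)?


Date: August 4, 2031
Days in months 1 through 7: 212
Plus 4 days in August

Day of year: 216


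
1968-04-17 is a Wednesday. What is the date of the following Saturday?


Current: Wednesday
Target: Saturday
Days ahead: 3

Next Saturday: 1968-04-20


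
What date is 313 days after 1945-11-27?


Start: 1945-11-27, add 313 days
November 1945 has 30 days: 30 - 27 = 3 days to November 30 -> 310 left
December 1945 has 31 days -> 279 left
January 1946 has 31 days -> 248 left
February 1946 has 28 days -> 220 left
March 1946 has 31 days -> 189 left
April 1946 has 30 days -> 159 left
May 1946 has 31 days -> 128 left
June 1946 has 30 days -> 98 left
July 1946 has 31 days -> 67 left
August 1946 has 31 days -> 36 left
September 1946 has 30 days -> 6 left
October 1946: 6 <= 31 -> lands on October 6

Result: 1946-10-06


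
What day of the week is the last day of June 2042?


June 2042 has 30 days
Anchor: Jan 1, 2042. With p = 2042 - 1 = 2041: (p + p//4 - p//100 + p//400) mod 7 = (2041 + 510 - 20 + 5) mod 7 = 2536 mod 7 = 2 -> Wednesday (Mon=0 ... Sun=6)
Days before June (Jan-May): 151; June 1 index = (2 + 151) mod 7 = 6 -> Sunday
Last day offset: 30 - 1 = 29 days
Weekday index = (6 + 29) mod 7 = 0

Monday, June 30


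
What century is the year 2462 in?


Century = (year - 1) // 100 + 1
= (2462 - 1) // 100 + 1
= 2461 // 100 + 1
= 24 + 1

25th century


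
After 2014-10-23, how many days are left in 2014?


Day of year: 296 of 365
Remaining = 365 - 296

69 days


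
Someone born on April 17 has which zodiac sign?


Date: April 17
Conventional tropical zodiac dates: Aries from March 21 onward; Taurus starts April 20
April 17 falls within the Aries range

Aries


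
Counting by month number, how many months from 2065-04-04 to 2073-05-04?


From April 2065 to May 2073
8 years * 12 = 96 months, plus 1 month = 97

97 months


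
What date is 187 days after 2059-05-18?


Start: 2059-05-18, add 187 days
May 2059 has 31 days: 31 - 18 = 13 days to May 31 -> 174 left
June 2059 has 30 days -> 144 left
July 2059 has 31 days -> 113 left
August 2059 has 31 days -> 82 left
September 2059 has 30 days -> 52 left
October 2059 has 31 days -> 21 left
November 2059: 21 <= 30 -> lands on November 21

Result: 2059-11-21


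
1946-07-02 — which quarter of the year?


Month: July (month 7)
Q1: Jan-Mar, Q2: Apr-Jun, Q3: Jul-Sep, Q4: Oct-Dec

Q3


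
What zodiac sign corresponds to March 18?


Date: March 18
Conventional tropical zodiac dates: Pisces from February 19 onward; Aries starts March 21
March 18 falls within the Pisces range

Pisces


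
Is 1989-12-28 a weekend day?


Anchor: Jan 1, 1989. With p = 1989 - 1 = 1988: (p + p//4 - p//100 + p//400) mod 7 = (1988 + 497 - 19 + 4) mod 7 = 2470 mod 7 = 6 -> Sunday (Mon=0 ... Sun=6)
Day of year: 362; offset = 361
Weekday index = (6 + 361) mod 7 = 3 -> Thursday
Weekend days: Saturday, Sunday

No


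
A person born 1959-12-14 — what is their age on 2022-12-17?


Birth: 1959-12-14
Reference: 2022-12-17
Year difference: 2022 - 1959 = 63

63 years old


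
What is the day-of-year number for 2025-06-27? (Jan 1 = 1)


Date: June 27, 2025
Days in months 1 through 5: 151
Plus 27 days in June

Day of year: 178


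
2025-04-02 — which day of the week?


Date: April 2, 2025
Anchor: Jan 1, 2025. With p = 2025 - 1 = 2024: (p + p//4 - p//100 + p//400) mod 7 = (2024 + 506 - 20 + 5) mod 7 = 2515 mod 7 = 2 -> Wednesday (Mon=0 ... Sun=6)
Days before April (Jan-Mar): 90; offset = 90 + 2 - 1 = 91
Weekday index = (2 + 91) mod 7 = 2

Day of the week: Wednesday


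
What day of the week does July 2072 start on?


Target: July 1, 2072
Anchor: Jan 1, 2072. With p = 2072 - 1 = 2071: (p + p//4 - p//100 + p//400) mod 7 = (2071 + 517 - 20 + 5) mod 7 = 2573 mod 7 = 4 -> Friday (Mon=0 ... Sun=6)
Days before July (Jan-Jun): 182 days
Weekday index = (4 + 182) mod 7 = 4

Friday


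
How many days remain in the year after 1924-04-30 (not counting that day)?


Day of year: 121 of 366
Remaining = 366 - 121

245 days


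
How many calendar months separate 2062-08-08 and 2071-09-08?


From August 2062 to September 2071
9 years * 12 = 108 months, plus 1 month = 109

109 months


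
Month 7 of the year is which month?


Month 7 of 12

July


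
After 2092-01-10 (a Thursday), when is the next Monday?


Current: Thursday
Target: Monday
Days ahead: 4

Next Monday: 2092-01-14


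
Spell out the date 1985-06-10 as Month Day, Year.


ISO 1985-06-10 parses as year=1985, month=06, day=10
Month 6 -> June

June 10, 1985


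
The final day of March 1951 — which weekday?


March 1951 has 31 days
Anchor: Jan 1, 1951. With p = 1951 - 1 = 1950: (p + p//4 - p//100 + p//400) mod 7 = (1950 + 487 - 19 + 4) mod 7 = 2422 mod 7 = 0 -> Monday (Mon=0 ... Sun=6)
Days before March (Jan-Feb): 59; March 1 index = (0 + 59) mod 7 = 3 -> Thursday
Last day offset: 31 - 1 = 30 days
Weekday index = (3 + 30) mod 7 = 5

Saturday, March 31


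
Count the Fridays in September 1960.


September 1960 has 30 days
Anchor: Jan 1, 1960. With p = 1960 - 1 = 1959: (p + p//4 - p//100 + p//400) mod 7 = (1959 + 489 - 19 + 4) mod 7 = 2433 mod 7 = 4 -> Friday (Mon=0 ... Sun=6)
Days before September (Jan-Aug): 244; September 1 index = (4 + 244) mod 7 = 3 -> Thursday
First Friday is September 2
Fridays: 2, 9, 16, 23, 30

5 Fridays


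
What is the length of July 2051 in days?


July 2051

31 days


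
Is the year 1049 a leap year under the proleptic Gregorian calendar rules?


Gregorian leap year rule: divisible by 4, but not by 100, unless also by 400.
1049 is not divisible by 4 -> not a leap year

No


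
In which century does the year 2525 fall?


Century = (year - 1) // 100 + 1
= (2525 - 1) // 100 + 1
= 2524 // 100 + 1
= 25 + 1

26th century


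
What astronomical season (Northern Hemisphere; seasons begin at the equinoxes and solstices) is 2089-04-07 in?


Date: April 7
Astronomical Spring (approx.; exact equinox/solstice day varies by year): March 20 to June 20
April 7 falls within the Spring window

Spring


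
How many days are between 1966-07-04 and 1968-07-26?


From 1966-07-04 to 1968-07-26
1966-07-04: days before July = 31 + 28 + 31 + 30 + 31 + 30 = 181 (1966 is not a leap year); day of year = 181 + 4 = 185
1968-07-26: days before July = 31 + 29 + 31 + 30 + 31 + 30 = 182 (1968 is a leap year); day of year = 182 + 26 = 208
Rest of 1966: 365 - 185 = 180
Full years 1967 (365): 365
Total = 180 + 365 + 208 = 753

753 days


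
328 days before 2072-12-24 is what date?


Start: 2072-12-24, subtract 328 days
Back 24 days from December 24 reaches November 30, 2072 -> 304 left
November 2072 has 30 days -> back to October 31, 2072 -> 274 left
October 2072 has 31 days -> back to September 30, 2072 -> 243 left
September 2072 has 30 days -> back to August 31, 2072 -> 213 left
August 2072 has 31 days -> back to July 31, 2072 -> 182 left
July 2072 has 31 days -> back to June 30, 2072 -> 151 left
June 2072 has 30 days -> back to May 31, 2072 -> 121 left
May 2072 has 31 days -> back to April 30, 2072 -> 90 left
April 2072 has 30 days -> back to March 31, 2072 -> 60 left
March 2072 has 31 days -> back to February 29, 2072 -> 29 left
February 2072 has 29 days -> back to January 31, 2072 -> 0 left
January 2072: 31 - 0 = 31 -> lands on January 31

Result: 2072-01-31


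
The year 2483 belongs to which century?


Century = (year - 1) // 100 + 1
= (2483 - 1) // 100 + 1
= 2482 // 100 + 1
= 24 + 1

25th century


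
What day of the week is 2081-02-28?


Date: February 28, 2081
Anchor: Jan 1, 2081. With p = 2081 - 1 = 2080: (p + p//4 - p//100 + p//400) mod 7 = (2080 + 520 - 20 + 5) mod 7 = 2585 mod 7 = 2 -> Wednesday (Mon=0 ... Sun=6)
Days before February (Jan): 31; offset = 31 + 28 - 1 = 58
Weekday index = (2 + 58) mod 7 = 4

Day of the week: Friday


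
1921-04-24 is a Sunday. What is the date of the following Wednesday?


Current: Sunday
Target: Wednesday
Days ahead: 3

Next Wednesday: 1921-04-27


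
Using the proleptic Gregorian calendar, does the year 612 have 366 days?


Gregorian leap year rule: divisible by 4, but not by 100, unless also by 400.
612 is divisible by 4 but not 100 -> leap year

Yes


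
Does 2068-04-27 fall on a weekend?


Anchor: Jan 1, 2068. With p = 2068 - 1 = 2067: (p + p//4 - p//100 + p//400) mod 7 = (2067 + 516 - 20 + 5) mod 7 = 2568 mod 7 = 6 -> Sunday (Mon=0 ... Sun=6)
Day of year: 118; offset = 117
Weekday index = (6 + 117) mod 7 = 4 -> Friday
Weekend days: Saturday, Sunday

No


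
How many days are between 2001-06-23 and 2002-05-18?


From 2001-06-23 to 2002-05-18
2001-06-23: days before June = 31 + 28 + 31 + 30 + 31 = 151 (2001 is not a leap year); day of year = 151 + 23 = 174
2002-05-18: days before May = 31 + 28 + 31 + 30 = 120 (2002 is not a leap year); day of year = 120 + 18 = 138
Rest of 2001: 365 - 174 = 191
Total = 191 + 138 = 329

329 days


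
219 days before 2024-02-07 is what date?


Start: 2024-02-07, subtract 219 days
Back 7 days from February 7 reaches January 31, 2024 -> 212 left
January 2024 has 31 days -> back to December 31, 2023 -> 181 left
December 2023 has 31 days -> back to November 30, 2023 -> 150 left
November 2023 has 30 days -> back to October 31, 2023 -> 120 left
October 2023 has 31 days -> back to September 30, 2023 -> 89 left
September 2023 has 30 days -> back to August 31, 2023 -> 59 left
August 2023 has 31 days -> back to July 31, 2023 -> 28 left
July 2023: 31 - 28 = 3 -> lands on July 3

Result: 2023-07-03


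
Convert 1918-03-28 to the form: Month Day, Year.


ISO 1918-03-28 parses as year=1918, month=03, day=28
Month 3 -> March

March 28, 1918


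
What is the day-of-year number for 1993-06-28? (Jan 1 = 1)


Date: June 28, 1993
Days in months 1 through 5: 151
Plus 28 days in June

Day of year: 179


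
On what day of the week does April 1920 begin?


Target: April 1, 1920
Anchor: Jan 1, 1920. With p = 1920 - 1 = 1919: (p + p//4 - p//100 + p//400) mod 7 = (1919 + 479 - 19 + 4) mod 7 = 2383 mod 7 = 3 -> Thursday (Mon=0 ... Sun=6)
Days before April (Jan-Mar): 91 days
Weekday index = (3 + 91) mod 7 = 3

Thursday


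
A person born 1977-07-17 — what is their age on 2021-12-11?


Birth: 1977-07-17
Reference: 2021-12-11
Year difference: 2021 - 1977 = 44

44 years old


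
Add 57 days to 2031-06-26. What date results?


Start: 2031-06-26, add 57 days
June 2031 has 30 days: 30 - 26 = 4 days to June 30 -> 53 left
July 2031 has 31 days -> 22 left
August 2031: 22 <= 31 -> lands on August 22

Result: 2031-08-22


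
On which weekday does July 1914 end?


July 1914 has 31 days
Anchor: Jan 1, 1914. With p = 1914 - 1 = 1913: (p + p//4 - p//100 + p//400) mod 7 = (1913 + 478 - 19 + 4) mod 7 = 2376 mod 7 = 3 -> Thursday (Mon=0 ... Sun=6)
Days before July (Jan-Jun): 181; July 1 index = (3 + 181) mod 7 = 2 -> Wednesday
Last day offset: 31 - 1 = 30 days
Weekday index = (2 + 30) mod 7 = 4

Friday, July 31


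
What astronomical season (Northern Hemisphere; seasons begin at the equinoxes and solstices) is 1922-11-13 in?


Date: November 13
Astronomical Autumn (approx.; exact equinox/solstice day varies by year): September 22 to December 20
November 13 falls within the Autumn window

Autumn


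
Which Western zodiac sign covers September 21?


Date: September 21
Conventional tropical zodiac dates: Virgo from August 23 onward; Libra starts September 23
September 21 falls within the Virgo range

Virgo


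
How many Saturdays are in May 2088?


May 2088 has 31 days
Anchor: Jan 1, 2088. With p = 2088 - 1 = 2087: (p + p//4 - p//100 + p//400) mod 7 = (2087 + 521 - 20 + 5) mod 7 = 2593 mod 7 = 3 -> Thursday (Mon=0 ... Sun=6)
Days before May (Jan-Apr): 121; May 1 index = (3 + 121) mod 7 = 5 -> Saturday
First Saturday is May 1
Saturdays: 1, 8, 15, 22, 29

5 Saturdays


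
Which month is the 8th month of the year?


Month 8 of 12

August


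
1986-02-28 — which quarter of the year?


Month: February (month 2)
Q1: Jan-Mar, Q2: Apr-Jun, Q3: Jul-Sep, Q4: Oct-Dec

Q1


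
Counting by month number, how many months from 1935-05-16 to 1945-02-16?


From May 1935 to February 1945
10 years * 12 = 120 months, minus 3 months = 117

117 months


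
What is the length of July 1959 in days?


July 1959

31 days


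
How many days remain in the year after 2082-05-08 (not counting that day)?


Day of year: 128 of 365
Remaining = 365 - 128

237 days


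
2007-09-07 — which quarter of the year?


Month: September (month 9)
Q1: Jan-Mar, Q2: Apr-Jun, Q3: Jul-Sep, Q4: Oct-Dec

Q3


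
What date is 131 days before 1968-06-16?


Start: 1968-06-16, subtract 131 days
Back 16 days from June 16 reaches May 31, 1968 -> 115 left
May 1968 has 31 days -> back to April 30, 1968 -> 84 left
April 1968 has 30 days -> back to March 31, 1968 -> 54 left
March 1968 has 31 days -> back to February 29, 1968 -> 23 left
February 1968: 29 - 23 = 6 -> lands on February 6

Result: 1968-02-06


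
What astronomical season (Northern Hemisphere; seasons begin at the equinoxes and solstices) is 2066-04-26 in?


Date: April 26
Astronomical Spring (approx.; exact equinox/solstice day varies by year): March 20 to June 20
April 26 falls within the Spring window

Spring


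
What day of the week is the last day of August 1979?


August 1979 has 31 days
Anchor: Jan 1, 1979. With p = 1979 - 1 = 1978: (p + p//4 - p//100 + p//400) mod 7 = (1978 + 494 - 19 + 4) mod 7 = 2457 mod 7 = 0 -> Monday (Mon=0 ... Sun=6)
Days before August (Jan-Jul): 212; August 1 index = (0 + 212) mod 7 = 2 -> Wednesday
Last day offset: 31 - 1 = 30 days
Weekday index = (2 + 30) mod 7 = 4

Friday, August 31


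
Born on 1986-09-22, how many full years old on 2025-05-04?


Birth: 1986-09-22
Reference: 2025-05-04
Year difference: 2025 - 1986 = 39
Birthday not yet reached in 2025, subtract 1

38 years old


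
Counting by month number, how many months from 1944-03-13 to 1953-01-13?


From March 1944 to January 1953
9 years * 12 = 108 months, minus 2 months = 106

106 months


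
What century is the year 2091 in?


Century = (year - 1) // 100 + 1
= (2091 - 1) // 100 + 1
= 2090 // 100 + 1
= 20 + 1

21st century


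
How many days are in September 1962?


September 1962

30 days


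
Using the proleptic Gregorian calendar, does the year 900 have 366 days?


Gregorian leap year rule: divisible by 4, but not by 100, unless also by 400.
900 is divisible by 100 but not 400 -> not a leap year

No


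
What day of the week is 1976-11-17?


Date: November 17, 1976
Anchor: Jan 1, 1976. With p = 1976 - 1 = 1975: (p + p//4 - p//100 + p//400) mod 7 = (1975 + 493 - 19 + 4) mod 7 = 2453 mod 7 = 3 -> Thursday (Mon=0 ... Sun=6)
Days before November (Jan-Oct): 305; offset = 305 + 17 - 1 = 321
Weekday index = (3 + 321) mod 7 = 2

Day of the week: Wednesday


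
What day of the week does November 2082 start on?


Target: November 1, 2082
Anchor: Jan 1, 2082. With p = 2082 - 1 = 2081: (p + p//4 - p//100 + p//400) mod 7 = (2081 + 520 - 20 + 5) mod 7 = 2586 mod 7 = 3 -> Thursday (Mon=0 ... Sun=6)
Days before November (Jan-Oct): 304 days
Weekday index = (3 + 304) mod 7 = 6

Sunday


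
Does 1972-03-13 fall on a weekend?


Anchor: Jan 1, 1972. With p = 1972 - 1 = 1971: (p + p//4 - p//100 + p//400) mod 7 = (1971 + 492 - 19 + 4) mod 7 = 2448 mod 7 = 5 -> Saturday (Mon=0 ... Sun=6)
Day of year: 73; offset = 72
Weekday index = (5 + 72) mod 7 = 0 -> Monday
Weekend days: Saturday, Sunday

No


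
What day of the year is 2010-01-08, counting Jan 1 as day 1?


Date: January 8, 2010
No months before January
Plus 8 days in January

Day of year: 8


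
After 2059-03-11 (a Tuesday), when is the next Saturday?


Current: Tuesday
Target: Saturday
Days ahead: 4

Next Saturday: 2059-03-15


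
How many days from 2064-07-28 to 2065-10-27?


From 2064-07-28 to 2065-10-27
2064-07-28: days before July = 31 + 29 + 31 + 30 + 31 + 30 = 182 (2064 is a leap year); day of year = 182 + 28 = 210
2065-10-27: days before October = 31 + 28 + 31 + 30 + 31 + 30 + 31 + 31 + 30 = 273 (2065 is not a leap year); day of year = 273 + 27 = 300
Rest of 2064: 366 - 210 = 156
Total = 156 + 300 = 456

456 days


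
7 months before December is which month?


December is month 12
12 - 7 = 5

May


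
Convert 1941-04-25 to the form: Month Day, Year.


ISO 1941-04-25 parses as year=1941, month=04, day=25
Month 4 -> April

April 25, 1941


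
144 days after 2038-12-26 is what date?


Start: 2038-12-26, add 144 days
December 2038 has 31 days: 31 - 26 = 5 days to December 31 -> 139 left
January 2039 has 31 days -> 108 left
February 2039 has 28 days -> 80 left
March 2039 has 31 days -> 49 left
April 2039 has 30 days -> 19 left
May 2039: 19 <= 31 -> lands on May 19

Result: 2039-05-19


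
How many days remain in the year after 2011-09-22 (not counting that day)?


Day of year: 265 of 365
Remaining = 365 - 265

100 days


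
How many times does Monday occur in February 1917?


February 1917 has 28 days
Anchor: Jan 1, 1917. With p = 1917 - 1 = 1916: (p + p//4 - p//100 + p//400) mod 7 = (1916 + 479 - 19 + 4) mod 7 = 2380 mod 7 = 0 -> Monday (Mon=0 ... Sun=6)
Days before February (Jan): 31; February 1 index = (0 + 31) mod 7 = 3 -> Thursday
First Monday is February 5
Mondays: 5, 12, 19, 26

4 Mondays


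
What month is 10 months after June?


June is month 6
6 + 10 = 16; wrap: 16 - 12 = 4

April


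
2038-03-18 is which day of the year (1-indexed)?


Date: March 18, 2038
Days in months 1 through 2: 59
Plus 18 days in March

Day of year: 77


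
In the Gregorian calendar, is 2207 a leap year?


Gregorian leap year rule: divisible by 4, but not by 100, unless also by 400.
2207 is not divisible by 4 -> not a leap year

No


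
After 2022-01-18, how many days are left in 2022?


Day of year: 18 of 365
Remaining = 365 - 18

347 days


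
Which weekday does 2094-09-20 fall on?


Date: September 20, 2094
Anchor: Jan 1, 2094. With p = 2094 - 1 = 2093: (p + p//4 - p//100 + p//400) mod 7 = (2093 + 523 - 20 + 5) mod 7 = 2601 mod 7 = 4 -> Friday (Mon=0 ... Sun=6)
Days before September (Jan-Aug): 243; offset = 243 + 20 - 1 = 262
Weekday index = (4 + 262) mod 7 = 0

Day of the week: Monday


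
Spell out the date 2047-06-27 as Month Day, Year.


ISO 2047-06-27 parses as year=2047, month=06, day=27
Month 6 -> June

June 27, 2047


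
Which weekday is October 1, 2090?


Target: October 1, 2090
Anchor: Jan 1, 2090. With p = 2090 - 1 = 2089: (p + p//4 - p//100 + p//400) mod 7 = (2089 + 522 - 20 + 5) mod 7 = 2596 mod 7 = 6 -> Sunday (Mon=0 ... Sun=6)
Days before October (Jan-Sep): 273 days
Weekday index = (6 + 273) mod 7 = 6

Sunday


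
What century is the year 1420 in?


Century = (year - 1) // 100 + 1
= (1420 - 1) // 100 + 1
= 1419 // 100 + 1
= 14 + 1

15th century


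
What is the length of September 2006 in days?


September 2006

30 days


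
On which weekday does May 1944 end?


May 1944 has 31 days
Anchor: Jan 1, 1944. With p = 1944 - 1 = 1943: (p + p//4 - p//100 + p//400) mod 7 = (1943 + 485 - 19 + 4) mod 7 = 2413 mod 7 = 5 -> Saturday (Mon=0 ... Sun=6)
Days before May (Jan-Apr): 121; May 1 index = (5 + 121) mod 7 = 0 -> Monday
Last day offset: 31 - 1 = 30 days
Weekday index = (0 + 30) mod 7 = 2

Wednesday, May 31


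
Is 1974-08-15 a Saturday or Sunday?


Anchor: Jan 1, 1974. With p = 1974 - 1 = 1973: (p + p//4 - p//100 + p//400) mod 7 = (1973 + 493 - 19 + 4) mod 7 = 2451 mod 7 = 1 -> Tuesday (Mon=0 ... Sun=6)
Day of year: 227; offset = 226
Weekday index = (1 + 226) mod 7 = 3 -> Thursday
Weekend days: Saturday, Sunday

No


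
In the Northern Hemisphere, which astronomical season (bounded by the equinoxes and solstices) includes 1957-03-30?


Date: March 30
Astronomical Spring (approx.; exact equinox/solstice day varies by year): March 20 to June 20
March 30 falls within the Spring window

Spring


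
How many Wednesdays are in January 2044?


January 2044 has 31 days
Anchor: Jan 1, 2044. With p = 2044 - 1 = 2043: (p + p//4 - p//100 + p//400) mod 7 = (2043 + 510 - 20 + 5) mod 7 = 2538 mod 7 = 4 -> Friday (Mon=0 ... Sun=6)
January 1 is the anchor itself -> Friday
First Wednesday is January 6
Wednesdays: 6, 13, 20, 27

4 Wednesdays


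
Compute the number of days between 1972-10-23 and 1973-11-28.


From 1972-10-23 to 1973-11-28
1972-10-23: days before October = 31 + 29 + 31 + 30 + 31 + 30 + 31 + 31 + 30 = 274 (1972 is a leap year); day of year = 274 + 23 = 297
1973-11-28: days before November = 31 + 28 + 31 + 30 + 31 + 30 + 31 + 31 + 30 + 31 = 304 (1973 is not a leap year); day of year = 304 + 28 = 332
Rest of 1972: 366 - 297 = 69
Total = 69 + 332 = 401

401 days


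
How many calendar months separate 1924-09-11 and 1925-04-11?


From September 1924 to April 1925
1 year * 12 = 12 months, minus 5 months = 7

7 months


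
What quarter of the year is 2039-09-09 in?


Month: September (month 9)
Q1: Jan-Mar, Q2: Apr-Jun, Q3: Jul-Sep, Q4: Oct-Dec

Q3


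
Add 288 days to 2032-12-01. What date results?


Start: 2032-12-01, add 288 days
December 2032 has 31 days: 31 - 1 = 30 days to December 31 -> 258 left
January 2033 has 31 days -> 227 left
February 2033 has 28 days -> 199 left
March 2033 has 31 days -> 168 left
April 2033 has 30 days -> 138 left
May 2033 has 31 days -> 107 left
June 2033 has 30 days -> 77 left
July 2033 has 31 days -> 46 left
August 2033 has 31 days -> 15 left
September 2033: 15 <= 30 -> lands on September 15

Result: 2033-09-15


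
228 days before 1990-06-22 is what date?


Start: 1990-06-22, subtract 228 days
Back 22 days from June 22 reaches May 31, 1990 -> 206 left
May 1990 has 31 days -> back to April 30, 1990 -> 175 left
April 1990 has 30 days -> back to March 31, 1990 -> 145 left
March 1990 has 31 days -> back to February 28, 1990 -> 114 left
February 1990 has 28 days -> back to January 31, 1990 -> 86 left
January 1990 has 31 days -> back to December 31, 1989 -> 55 left
December 1989 has 31 days -> back to November 30, 1989 -> 24 left
November 1989: 30 - 24 = 6 -> lands on November 6

Result: 1989-11-06


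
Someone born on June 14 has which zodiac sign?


Date: June 14
Conventional tropical zodiac dates: Gemini from May 21 onward; Cancer starts June 21
June 14 falls within the Gemini range

Gemini


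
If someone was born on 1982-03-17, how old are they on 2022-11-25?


Birth: 1982-03-17
Reference: 2022-11-25
Year difference: 2022 - 1982 = 40

40 years old


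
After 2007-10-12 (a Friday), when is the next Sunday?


Current: Friday
Target: Sunday
Days ahead: 2

Next Sunday: 2007-10-14


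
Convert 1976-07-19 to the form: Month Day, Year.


ISO 1976-07-19 parses as year=1976, month=07, day=19
Month 7 -> July

July 19, 1976


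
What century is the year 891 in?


Century = (year - 1) // 100 + 1
= (891 - 1) // 100 + 1
= 890 // 100 + 1
= 8 + 1

9th century


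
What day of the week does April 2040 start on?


Target: April 1, 2040
Anchor: Jan 1, 2040. With p = 2040 - 1 = 2039: (p + p//4 - p//100 + p//400) mod 7 = (2039 + 509 - 20 + 5) mod 7 = 2533 mod 7 = 6 -> Sunday (Mon=0 ... Sun=6)
Days before April (Jan-Mar): 91 days
Weekday index = (6 + 91) mod 7 = 6

Sunday


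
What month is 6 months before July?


July is month 7
7 - 6 = 1

January


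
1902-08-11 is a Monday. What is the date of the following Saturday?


Current: Monday
Target: Saturday
Days ahead: 5

Next Saturday: 1902-08-16


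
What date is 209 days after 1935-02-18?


Start: 1935-02-18, add 209 days
February 1935 has 28 days: 28 - 18 = 10 days to February 28 -> 199 left
March 1935 has 31 days -> 168 left
April 1935 has 30 days -> 138 left
May 1935 has 31 days -> 107 left
June 1935 has 30 days -> 77 left
July 1935 has 31 days -> 46 left
August 1935 has 31 days -> 15 left
September 1935: 15 <= 30 -> lands on September 15

Result: 1935-09-15


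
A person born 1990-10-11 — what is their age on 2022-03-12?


Birth: 1990-10-11
Reference: 2022-03-12
Year difference: 2022 - 1990 = 32
Birthday not yet reached in 2022, subtract 1

31 years old


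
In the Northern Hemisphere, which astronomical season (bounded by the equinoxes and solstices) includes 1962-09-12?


Date: September 12
Astronomical Summer (approx.; exact equinox/solstice day varies by year): June 21 to September 21
September 12 falls within the Summer window

Summer


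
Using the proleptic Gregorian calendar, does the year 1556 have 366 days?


Gregorian leap year rule: divisible by 4, but not by 100, unless also by 400.
1556 is divisible by 4 but not 100 -> leap year

Yes


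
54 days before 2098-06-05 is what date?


Start: 2098-06-05, subtract 54 days
Back 5 days from June 5 reaches May 31, 2098 -> 49 left
May 2098 has 31 days -> back to April 30, 2098 -> 18 left
April 2098: 30 - 18 = 12 -> lands on April 12

Result: 2098-04-12


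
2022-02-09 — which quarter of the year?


Month: February (month 2)
Q1: Jan-Mar, Q2: Apr-Jun, Q3: Jul-Sep, Q4: Oct-Dec

Q1


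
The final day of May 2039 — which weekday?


May 2039 has 31 days
Anchor: Jan 1, 2039. With p = 2039 - 1 = 2038: (p + p//4 - p//100 + p//400) mod 7 = (2038 + 509 - 20 + 5) mod 7 = 2532 mod 7 = 5 -> Saturday (Mon=0 ... Sun=6)
Days before May (Jan-Apr): 120; May 1 index = (5 + 120) mod 7 = 6 -> Sunday
Last day offset: 31 - 1 = 30 days
Weekday index = (6 + 30) mod 7 = 1

Tuesday, May 31


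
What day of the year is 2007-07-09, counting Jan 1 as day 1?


Date: July 9, 2007
Days in months 1 through 6: 181
Plus 9 days in July

Day of year: 190


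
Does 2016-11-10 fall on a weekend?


Anchor: Jan 1, 2016. With p = 2016 - 1 = 2015: (p + p//4 - p//100 + p//400) mod 7 = (2015 + 503 - 20 + 5) mod 7 = 2503 mod 7 = 4 -> Friday (Mon=0 ... Sun=6)
Day of year: 315; offset = 314
Weekday index = (4 + 314) mod 7 = 3 -> Thursday
Weekend days: Saturday, Sunday

No


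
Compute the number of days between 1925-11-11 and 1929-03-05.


From 1925-11-11 to 1929-03-05
1925-11-11: days before November = 31 + 28 + 31 + 30 + 31 + 30 + 31 + 31 + 30 + 31 = 304 (1925 is not a leap year); day of year = 304 + 11 = 315
1929-03-05: days before March = 31 + 28 = 59 (1929 is not a leap year); day of year = 59 + 5 = 64
Rest of 1925: 365 - 315 = 50
Full years 1926 (365), 1927 (365), 1928 (366): 1096
Total = 50 + 1096 + 64 = 1210

1210 days


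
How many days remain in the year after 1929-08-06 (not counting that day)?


Day of year: 218 of 365
Remaining = 365 - 218

147 days


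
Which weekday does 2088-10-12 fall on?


Date: October 12, 2088
Anchor: Jan 1, 2088. With p = 2088 - 1 = 2087: (p + p//4 - p//100 + p//400) mod 7 = (2087 + 521 - 20 + 5) mod 7 = 2593 mod 7 = 3 -> Thursday (Mon=0 ... Sun=6)
Days before October (Jan-Sep): 274; offset = 274 + 12 - 1 = 285
Weekday index = (3 + 285) mod 7 = 1

Day of the week: Tuesday


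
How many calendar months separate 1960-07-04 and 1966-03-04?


From July 1960 to March 1966
6 years * 12 = 72 months, minus 4 months = 68

68 months


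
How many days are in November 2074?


November 2074

30 days


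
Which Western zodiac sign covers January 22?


Date: January 22
Conventional tropical zodiac dates: Aquarius from January 20 onward; Pisces starts February 19
January 22 falls within the Aquarius range

Aquarius


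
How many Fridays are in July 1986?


July 1986 has 31 days
Anchor: Jan 1, 1986. With p = 1986 - 1 = 1985: (p + p//4 - p//100 + p//400) mod 7 = (1985 + 496 - 19 + 4) mod 7 = 2466 mod 7 = 2 -> Wednesday (Mon=0 ... Sun=6)
Days before July (Jan-Jun): 181; July 1 index = (2 + 181) mod 7 = 1 -> Tuesday
First Friday is July 4
Fridays: 4, 11, 18, 25

4 Fridays


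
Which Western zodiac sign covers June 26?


Date: June 26
Conventional tropical zodiac dates: Cancer from June 21 onward; Leo starts July 23
June 26 falls within the Cancer range

Cancer


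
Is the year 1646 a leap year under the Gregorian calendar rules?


Gregorian leap year rule: divisible by 4, but not by 100, unless also by 400.
1646 is not divisible by 4 -> not a leap year

No


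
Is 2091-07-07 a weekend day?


Anchor: Jan 1, 2091. With p = 2091 - 1 = 2090: (p + p//4 - p//100 + p//400) mod 7 = (2090 + 522 - 20 + 5) mod 7 = 2597 mod 7 = 0 -> Monday (Mon=0 ... Sun=6)
Day of year: 188; offset = 187
Weekday index = (0 + 187) mod 7 = 5 -> Saturday
Weekend days: Saturday, Sunday

Yes


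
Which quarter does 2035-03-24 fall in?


Month: March (month 3)
Q1: Jan-Mar, Q2: Apr-Jun, Q3: Jul-Sep, Q4: Oct-Dec

Q1


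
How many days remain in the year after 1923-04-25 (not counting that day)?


Day of year: 115 of 365
Remaining = 365 - 115

250 days


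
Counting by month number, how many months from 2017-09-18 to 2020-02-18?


From September 2017 to February 2020
3 years * 12 = 36 months, minus 7 months = 29

29 months


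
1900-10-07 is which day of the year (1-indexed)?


Date: October 7, 1900
Days in months 1 through 9: 273
Plus 7 days in October

Day of year: 280


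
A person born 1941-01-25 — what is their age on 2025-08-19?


Birth: 1941-01-25
Reference: 2025-08-19
Year difference: 2025 - 1941 = 84

84 years old


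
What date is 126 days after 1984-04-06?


Start: 1984-04-06, add 126 days
April 1984 has 30 days: 30 - 6 = 24 days to April 30 -> 102 left
May 1984 has 31 days -> 71 left
June 1984 has 30 days -> 41 left
July 1984 has 31 days -> 10 left
August 1984: 10 <= 31 -> lands on August 10

Result: 1984-08-10


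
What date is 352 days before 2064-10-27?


Start: 2064-10-27, subtract 352 days
Back 27 days from October 27 reaches September 30, 2064 -> 325 left
September 2064 has 30 days -> back to August 31, 2064 -> 295 left
August 2064 has 31 days -> back to July 31, 2064 -> 264 left
July 2064 has 31 days -> back to June 30, 2064 -> 233 left
June 2064 has 30 days -> back to May 31, 2064 -> 203 left
May 2064 has 31 days -> back to April 30, 2064 -> 172 left
April 2064 has 30 days -> back to March 31, 2064 -> 142 left
March 2064 has 31 days -> back to February 29, 2064 -> 111 left
February 2064 has 29 days -> back to January 31, 2064 -> 82 left
January 2064 has 31 days -> back to December 31, 2063 -> 51 left
December 2063 has 31 days -> back to November 30, 2063 -> 20 left
November 2063: 30 - 20 = 10 -> lands on November 10

Result: 2063-11-10


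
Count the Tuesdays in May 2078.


May 2078 has 31 days
Anchor: Jan 1, 2078. With p = 2078 - 1 = 2077: (p + p//4 - p//100 + p//400) mod 7 = (2077 + 519 - 20 + 5) mod 7 = 2581 mod 7 = 5 -> Saturday (Mon=0 ... Sun=6)
Days before May (Jan-Apr): 120; May 1 index = (5 + 120) mod 7 = 6 -> Sunday
First Tuesday is May 3
Tuesdays: 3, 10, 17, 24, 31

5 Tuesdays


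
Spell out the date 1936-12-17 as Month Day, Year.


ISO 1936-12-17 parses as year=1936, month=12, day=17
Month 12 -> December

December 17, 1936


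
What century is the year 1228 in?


Century = (year - 1) // 100 + 1
= (1228 - 1) // 100 + 1
= 1227 // 100 + 1
= 12 + 1

13th century


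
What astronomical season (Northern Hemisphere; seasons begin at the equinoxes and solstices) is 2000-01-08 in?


Date: January 8
Astronomical Winter (approx.; exact equinox/solstice day varies by year): December 21 to March 19
January 8 falls within the Winter window

Winter


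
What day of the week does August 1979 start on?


Target: August 1, 1979
Anchor: Jan 1, 1979. With p = 1979 - 1 = 1978: (p + p//4 - p//100 + p//400) mod 7 = (1978 + 494 - 19 + 4) mod 7 = 2457 mod 7 = 0 -> Monday (Mon=0 ... Sun=6)
Days before August (Jan-Jul): 212 days
Weekday index = (0 + 212) mod 7 = 2

Wednesday


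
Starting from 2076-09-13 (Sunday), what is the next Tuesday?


Current: Sunday
Target: Tuesday
Days ahead: 2

Next Tuesday: 2076-09-15


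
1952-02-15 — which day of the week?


Date: February 15, 1952
Anchor: Jan 1, 1952. With p = 1952 - 1 = 1951: (p + p//4 - p//100 + p//400) mod 7 = (1951 + 487 - 19 + 4) mod 7 = 2423 mod 7 = 1 -> Tuesday (Mon=0 ... Sun=6)
Days before February (Jan): 31; offset = 31 + 15 - 1 = 45
Weekday index = (1 + 45) mod 7 = 4

Day of the week: Friday


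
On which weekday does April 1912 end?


April 1912 has 30 days
Anchor: Jan 1, 1912. With p = 1912 - 1 = 1911: (p + p//4 - p//100 + p//400) mod 7 = (1911 + 477 - 19 + 4) mod 7 = 2373 mod 7 = 0 -> Monday (Mon=0 ... Sun=6)
Days before April (Jan-Mar): 91; April 1 index = (0 + 91) mod 7 = 0 -> Monday
Last day offset: 30 - 1 = 29 days
Weekday index = (0 + 29) mod 7 = 1

Tuesday, April 30


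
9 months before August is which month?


August is month 8
8 - 9 = -1; wrap: -1 + 12 = 11

November


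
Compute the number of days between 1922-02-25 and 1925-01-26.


From 1922-02-25 to 1925-01-26
1922-02-25: days before February = 31; day of year = 31 + 25 = 56
1925-01-26: day of year = 26
Rest of 1922: 365 - 56 = 309
Full years 1923 (365), 1924 (366): 731
Total = 309 + 731 + 26 = 1066

1066 days


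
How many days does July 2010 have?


July 2010

31 days


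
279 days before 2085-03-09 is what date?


Start: 2085-03-09, subtract 279 days
Back 9 days from March 9 reaches February 28, 2085 -> 270 left
February 2085 has 28 days -> back to January 31, 2085 -> 242 left
January 2085 has 31 days -> back to December 31, 2084 -> 211 left
December 2084 has 31 days -> back to November 30, 2084 -> 180 left
November 2084 has 30 days -> back to October 31, 2084 -> 150 left
October 2084 has 31 days -> back to September 30, 2084 -> 119 left
September 2084 has 30 days -> back to August 31, 2084 -> 89 left
August 2084 has 31 days -> back to July 31, 2084 -> 58 left
July 2084 has 31 days -> back to June 30, 2084 -> 27 left
June 2084: 30 - 27 = 3 -> lands on June 3

Result: 2084-06-03


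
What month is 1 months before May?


May is month 5
5 - 1 = 4

April


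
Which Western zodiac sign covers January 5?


Date: January 5
Conventional tropical zodiac dates: Capricorn from December 22 onward; Aquarius starts January 20
January 5 falls within the Capricorn range

Capricorn


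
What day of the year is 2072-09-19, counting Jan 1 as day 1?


Date: September 19, 2072
Days in months 1 through 8: 244
Plus 19 days in September

Day of year: 263


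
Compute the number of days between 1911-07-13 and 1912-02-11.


From 1911-07-13 to 1912-02-11
1911-07-13: days before July = 31 + 28 + 31 + 30 + 31 + 30 = 181 (1911 is not a leap year); day of year = 181 + 13 = 194
1912-02-11: days before February = 31; day of year = 31 + 11 = 42
Rest of 1911: 365 - 194 = 171
Total = 171 + 42 = 213

213 days


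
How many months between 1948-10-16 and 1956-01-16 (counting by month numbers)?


From October 1948 to January 1956
8 years * 12 = 96 months, minus 9 months = 87

87 months


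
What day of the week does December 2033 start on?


Target: December 1, 2033
Anchor: Jan 1, 2033. With p = 2033 - 1 = 2032: (p + p//4 - p//100 + p//400) mod 7 = (2032 + 508 - 20 + 5) mod 7 = 2525 mod 7 = 5 -> Saturday (Mon=0 ... Sun=6)
Days before December (Jan-Nov): 334 days
Weekday index = (5 + 334) mod 7 = 3

Thursday


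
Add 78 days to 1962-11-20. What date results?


Start: 1962-11-20, add 78 days
November 1962 has 30 days: 30 - 20 = 10 days to November 30 -> 68 left
December 1962 has 31 days -> 37 left
January 1963 has 31 days -> 6 left
February 1963: 6 <= 28 -> lands on February 6

Result: 1963-02-06


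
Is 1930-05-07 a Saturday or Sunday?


Anchor: Jan 1, 1930. With p = 1930 - 1 = 1929: (p + p//4 - p//100 + p//400) mod 7 = (1929 + 482 - 19 + 4) mod 7 = 2396 mod 7 = 2 -> Wednesday (Mon=0 ... Sun=6)
Day of year: 127; offset = 126
Weekday index = (2 + 126) mod 7 = 2 -> Wednesday
Weekend days: Saturday, Sunday

No


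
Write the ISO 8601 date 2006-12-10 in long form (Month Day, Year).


ISO 2006-12-10 parses as year=2006, month=12, day=10
Month 12 -> December

December 10, 2006


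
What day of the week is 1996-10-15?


Date: October 15, 1996
Anchor: Jan 1, 1996. With p = 1996 - 1 = 1995: (p + p//4 - p//100 + p//400) mod 7 = (1995 + 498 - 19 + 4) mod 7 = 2478 mod 7 = 0 -> Monday (Mon=0 ... Sun=6)
Days before October (Jan-Sep): 274; offset = 274 + 15 - 1 = 288
Weekday index = (0 + 288) mod 7 = 1

Day of the week: Tuesday


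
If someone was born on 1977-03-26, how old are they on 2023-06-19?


Birth: 1977-03-26
Reference: 2023-06-19
Year difference: 2023 - 1977 = 46

46 years old


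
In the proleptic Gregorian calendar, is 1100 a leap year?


Gregorian leap year rule: divisible by 4, but not by 100, unless also by 400.
1100 is divisible by 100 but not 400 -> not a leap year

No


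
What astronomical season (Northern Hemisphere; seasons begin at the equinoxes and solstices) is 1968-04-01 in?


Date: April 1
Astronomical Spring (approx.; exact equinox/solstice day varies by year): March 20 to June 20
April 1 falls within the Spring window

Spring


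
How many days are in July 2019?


July 2019

31 days


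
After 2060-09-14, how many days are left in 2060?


Day of year: 258 of 366
Remaining = 366 - 258

108 days


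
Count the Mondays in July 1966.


July 1966 has 31 days
Anchor: Jan 1, 1966. With p = 1966 - 1 = 1965: (p + p//4 - p//100 + p//400) mod 7 = (1965 + 491 - 19 + 4) mod 7 = 2441 mod 7 = 5 -> Saturday (Mon=0 ... Sun=6)
Days before July (Jan-Jun): 181; July 1 index = (5 + 181) mod 7 = 4 -> Friday
First Monday is July 4
Mondays: 4, 11, 18, 25

4 Mondays


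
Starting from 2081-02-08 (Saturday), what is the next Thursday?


Current: Saturday
Target: Thursday
Days ahead: 5

Next Thursday: 2081-02-13


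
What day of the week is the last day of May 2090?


May 2090 has 31 days
Anchor: Jan 1, 2090. With p = 2090 - 1 = 2089: (p + p//4 - p//100 + p//400) mod 7 = (2089 + 522 - 20 + 5) mod 7 = 2596 mod 7 = 6 -> Sunday (Mon=0 ... Sun=6)
Days before May (Jan-Apr): 120; May 1 index = (6 + 120) mod 7 = 0 -> Monday
Last day offset: 31 - 1 = 30 days
Weekday index = (0 + 30) mod 7 = 2

Wednesday, May 31


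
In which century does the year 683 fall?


Century = (year - 1) // 100 + 1
= (683 - 1) // 100 + 1
= 682 // 100 + 1
= 6 + 1

7th century


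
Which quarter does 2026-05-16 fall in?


Month: May (month 5)
Q1: Jan-Mar, Q2: Apr-Jun, Q3: Jul-Sep, Q4: Oct-Dec

Q2


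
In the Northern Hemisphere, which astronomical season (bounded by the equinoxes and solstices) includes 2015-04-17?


Date: April 17
Astronomical Spring (approx.; exact equinox/solstice day varies by year): March 20 to June 20
April 17 falls within the Spring window

Spring


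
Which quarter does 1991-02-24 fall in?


Month: February (month 2)
Q1: Jan-Mar, Q2: Apr-Jun, Q3: Jul-Sep, Q4: Oct-Dec

Q1


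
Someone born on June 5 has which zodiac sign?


Date: June 5
Conventional tropical zodiac dates: Gemini from May 21 onward; Cancer starts June 21
June 5 falls within the Gemini range

Gemini


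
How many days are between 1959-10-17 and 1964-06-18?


From 1959-10-17 to 1964-06-18
1959-10-17: days before October = 31 + 28 + 31 + 30 + 31 + 30 + 31 + 31 + 30 = 273 (1959 is not a leap year); day of year = 273 + 17 = 290
1964-06-18: days before June = 31 + 29 + 31 + 30 + 31 = 152 (1964 is a leap year); day of year = 152 + 18 = 170
Rest of 1959: 365 - 290 = 75
Full years 1960 (366), 1961 (365), 1962 (365), 1963 (365): 1461
Total = 75 + 1461 + 170 = 1706

1706 days
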